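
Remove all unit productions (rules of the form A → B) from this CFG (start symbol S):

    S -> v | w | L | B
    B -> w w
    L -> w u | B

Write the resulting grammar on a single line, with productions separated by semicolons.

Unit pairs: L ⇒* {B}; S ⇒* {B, L}.
For each unit pair (A, B), copy every non-unit production of B to A, then drop all unit productions.

S -> w u | w w | v | w; B -> w w; L -> w u | w w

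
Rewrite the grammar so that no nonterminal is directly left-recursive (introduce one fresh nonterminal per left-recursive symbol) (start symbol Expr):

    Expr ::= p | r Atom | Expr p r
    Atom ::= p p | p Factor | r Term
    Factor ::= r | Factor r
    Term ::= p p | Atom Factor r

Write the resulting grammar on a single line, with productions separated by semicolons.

Left recursion appears on Expr, Factor.
For Expr: α = {p r}, β = {p, r Atom}. Rewrite as Expr → β Expr1 and Expr1 → α Expr1 | ε.
For Factor: α = {r}, β = {r}. Rewrite as Factor → β Factor1 and Factor1 → α Factor1 | ε.

Expr ::= p Expr1 | r Atom Expr1; Atom ::= p p | p Factor | r Term; Factor ::= r Factor1; Term ::= p p | Atom Factor r; Expr1 ::= p r Expr1 | ε; Factor1 ::= r Factor1 | ε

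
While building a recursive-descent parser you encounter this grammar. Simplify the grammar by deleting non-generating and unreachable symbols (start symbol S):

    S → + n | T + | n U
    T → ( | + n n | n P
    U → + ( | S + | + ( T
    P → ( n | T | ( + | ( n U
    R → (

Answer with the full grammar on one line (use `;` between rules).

Generating nonterminals: {P, R, S, T, U}.
Reachable from S after that: {P, S, T, U}.
Removed useless symbols: {R} and every production mentioning them.

S → + n | T + | n U; T → ( | + n n | n P; U → + ( | S + | + ( T; P → ( n | T | ( + | ( n U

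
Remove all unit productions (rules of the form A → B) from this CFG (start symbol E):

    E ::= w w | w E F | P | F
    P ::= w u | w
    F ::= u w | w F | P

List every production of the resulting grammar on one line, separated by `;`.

Unit pairs: E ⇒* {F, P}; F ⇒* {P}.
Replace each nonterminal's rules with the union of the non-unit rules of every nonterminal it unit-derives.

E ::= w w | w E F | w u | w | u w | w F; P ::= w u | w; F ::= u w | w F | w u | w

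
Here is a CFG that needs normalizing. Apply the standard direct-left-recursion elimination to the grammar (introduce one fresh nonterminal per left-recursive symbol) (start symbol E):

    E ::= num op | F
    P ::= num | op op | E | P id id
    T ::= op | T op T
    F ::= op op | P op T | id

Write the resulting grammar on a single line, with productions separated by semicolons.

E ::= num op | F; P ::= num P' | op op P' | E P'; T ::= op T'; F ::= op op | P op T | id; P' ::= id id P' | ε; T' ::= op T T' | ε

Directly left-recursive nonterminals: P, T.
For P: α = {id id}, β = {num, op op, E}. Rewrite as P → β P' and P' → α P' | ε.
For T: α = {op T}, β = {op}. Rewrite as T → β T' and T' → α T' | ε.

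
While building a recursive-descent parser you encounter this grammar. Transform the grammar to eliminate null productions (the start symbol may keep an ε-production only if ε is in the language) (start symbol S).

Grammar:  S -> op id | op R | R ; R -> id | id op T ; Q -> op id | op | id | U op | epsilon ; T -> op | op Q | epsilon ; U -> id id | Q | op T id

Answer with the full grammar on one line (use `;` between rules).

S -> op id | op R | R; R -> id | id op T | id op; Q -> op id | op | id | U op; T -> op | op Q; U -> id id | Q | op T id | op id

The nullable symbols are {Q, T, U}.
ε ∉ L(G), so no ε-production is kept.
For each production, add variants omitting each subset of nullable occurrences: R → id op T gives id op T | id op. U → op T id gives op T id | op id.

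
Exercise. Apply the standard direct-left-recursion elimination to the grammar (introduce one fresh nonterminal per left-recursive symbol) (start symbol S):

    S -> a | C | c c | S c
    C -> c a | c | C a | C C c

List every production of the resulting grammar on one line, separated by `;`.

Left recursion appears on S, C.
For S: α = {c}, β = {a, C, c c}. Rewrite as S → β S' and S' → α S' | ε.
For C: α = {a, C c}, β = {c a, c}. Rewrite as C → β C' and C' → α C' | ε.

S -> a S' | C S' | c c S'; C -> c a C' | c C'; S' -> c S' | ε; C' -> a C' | C c C' | ε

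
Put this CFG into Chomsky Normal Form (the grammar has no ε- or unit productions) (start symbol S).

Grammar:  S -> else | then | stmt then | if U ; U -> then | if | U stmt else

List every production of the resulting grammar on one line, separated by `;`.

S -> else | then | X1 X2 | X3 U; U -> then | if | U Y1; X1 -> stmt; X2 -> then; X3 -> if; X4 -> else; Y1 -> X1 X4

Introduce a nonterminal for each terminal appearing in a rule of length ≥ 2: X1 → stmt, X2 → then, X3 → if, X4 → else.
Binarize each right-hand side of length ≥ 3 by chaining fresh nonterminals (Y1, Y2, …): affected rules were U → U X1 X4.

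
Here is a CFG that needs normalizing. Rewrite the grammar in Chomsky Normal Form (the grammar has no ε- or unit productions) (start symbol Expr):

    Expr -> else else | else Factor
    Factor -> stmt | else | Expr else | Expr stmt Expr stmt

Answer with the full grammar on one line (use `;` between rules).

Expr -> X1 X1 | X1 Factor; Factor -> stmt | else | Expr X1 | Expr Y1; X1 -> else; X2 -> stmt; Y1 -> X2 Y2; Y2 -> Expr X2

Introduce a nonterminal for each terminal appearing in a rule of length ≥ 2: X1 → else, X2 → stmt.
Binarize each right-hand side of length ≥ 3 by chaining fresh nonterminals (Y1, Y2, …): affected rules were Factor → Expr X2 Expr X2.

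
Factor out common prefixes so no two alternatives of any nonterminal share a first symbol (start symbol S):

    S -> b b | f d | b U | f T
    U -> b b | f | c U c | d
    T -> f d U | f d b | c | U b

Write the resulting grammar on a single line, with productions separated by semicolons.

S has alternatives sharing prefix 'b': factor to S → b S' with S' → b | U.
S has alternatives sharing prefix 'f': factor to S → f S'' with S'' → d | T.
T has alternatives sharing prefix 'f d': factor to T → f d T' with T' → U | b.

S -> b S' | f S''; U -> b b | f | c U c | d; T -> c | U b | f d T'; S' -> b | U; S'' -> d | T; T' -> U | b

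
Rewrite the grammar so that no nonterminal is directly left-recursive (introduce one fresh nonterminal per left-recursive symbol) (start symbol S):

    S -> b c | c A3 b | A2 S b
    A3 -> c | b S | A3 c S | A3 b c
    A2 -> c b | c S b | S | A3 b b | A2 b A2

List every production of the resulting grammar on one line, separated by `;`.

Directly left-recursive nonterminals: A3, A2.
For A3: α = {c S, b c}, β = {c, b S}. Rewrite as A3 → β A3' and A3' → α A3' | ε.
For A2: α = {b A2}, β = {c b, c S b, S, A3 b b}. Rewrite as A2 → β A2' and A2' → α A2' | ε.

S -> b c | c A3 b | A2 S b; A3 -> c A3' | b S A3'; A2 -> c b A2' | c S b A2' | S A2' | A3 b b A2'; A3' -> c S A3' | b c A3' | ε; A2' -> b A2 A2' | ε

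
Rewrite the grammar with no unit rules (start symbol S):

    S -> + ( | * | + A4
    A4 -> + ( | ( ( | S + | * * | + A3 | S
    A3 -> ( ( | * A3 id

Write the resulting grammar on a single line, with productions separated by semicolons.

Unit pairs: A4 ⇒* {S}.
For each unit pair (A, B), copy every non-unit production of B to A, then drop all unit productions.

S -> + ( | * | + A4; A4 -> + ( | ( ( | S + | * * | + A3 | * | + A4; A3 -> ( ( | * A3 id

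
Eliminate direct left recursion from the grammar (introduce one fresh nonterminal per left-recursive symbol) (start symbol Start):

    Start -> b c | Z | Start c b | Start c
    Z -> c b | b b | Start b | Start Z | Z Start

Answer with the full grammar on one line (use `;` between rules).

Left recursion appears on Start, Z.
For Start: α = {c b, c}, β = {b c, Z}. Rewrite as Start → β Start1 and Start1 → α Start1 | ε.
For Z: α = {Start}, β = {c b, b b, Start b, Start Z}. Rewrite as Z → β Z1 and Z1 → α Z1 | ε.

Start -> b c Start1 | Z Start1; Z -> c b Z1 | b b Z1 | Start b Z1 | Start Z Z1; Start1 -> c b Start1 | c Start1 | ε; Z1 -> Start Z1 | ε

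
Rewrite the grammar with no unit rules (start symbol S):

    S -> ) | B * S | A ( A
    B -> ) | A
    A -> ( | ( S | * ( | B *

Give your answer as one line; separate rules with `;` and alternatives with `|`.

Unit pairs: B ⇒* {A}.
For every A with A ⇒* B via unit rules, add B's non-unit alternatives to A; then delete every rule of the form X → Y.

S -> ) | B * S | A ( A; B -> ) | ( | ( S | * ( | B *; A -> ( | ( S | * ( | B *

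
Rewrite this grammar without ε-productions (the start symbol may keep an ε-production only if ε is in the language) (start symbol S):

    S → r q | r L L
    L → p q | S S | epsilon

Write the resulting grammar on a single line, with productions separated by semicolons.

S → r q | r L L | r L | r; L → p q | S S

Nullable nonterminals: {L}.
ε ∉ L(G), so no ε-production is kept.
Add the nullable-subset variants: S → r L L gives r L L | r L | r.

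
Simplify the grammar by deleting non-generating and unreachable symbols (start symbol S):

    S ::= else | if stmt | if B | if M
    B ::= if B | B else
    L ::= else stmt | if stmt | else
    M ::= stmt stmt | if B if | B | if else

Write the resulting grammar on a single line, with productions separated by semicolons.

S ::= else | if stmt | if M; M ::= stmt stmt | if else

Generating nonterminals: {L, M, S}.
Reachable from S after that: {M, S}.
Removed useless symbols: {B, L} and every production mentioning them.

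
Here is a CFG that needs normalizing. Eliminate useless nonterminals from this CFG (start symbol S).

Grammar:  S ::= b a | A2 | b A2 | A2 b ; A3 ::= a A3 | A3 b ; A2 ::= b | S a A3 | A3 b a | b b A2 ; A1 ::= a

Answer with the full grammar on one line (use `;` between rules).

Generating nonterminals: {A1, A2, S}.
Reachable from S after that: {A2, S}.
Removed useless symbols: {A1, A3} and every production mentioning them.

S ::= b a | A2 | b A2 | A2 b; A2 ::= b | b b A2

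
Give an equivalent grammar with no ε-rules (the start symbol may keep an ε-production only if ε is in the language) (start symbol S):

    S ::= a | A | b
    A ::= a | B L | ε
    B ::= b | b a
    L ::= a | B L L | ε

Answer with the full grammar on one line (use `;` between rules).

S ::= a | A | b | ε; A ::= a | B L | B; B ::= b | b a; L ::= a | B L L | B L | B

Nullable nonterminals: {A, L, S}.
ε ∈ L(G) since S is nullable, so keep S → ε.
Add the nullable-subset variants: A → B L gives B L | B. L → B L L gives B L L | B L | B.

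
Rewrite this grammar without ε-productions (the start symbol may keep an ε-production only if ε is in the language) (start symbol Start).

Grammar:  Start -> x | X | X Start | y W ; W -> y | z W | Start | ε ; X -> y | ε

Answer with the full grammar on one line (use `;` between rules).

The nullable symbols are {Start, W, X}.
ε ∈ L(G) since Start is nullable, so keep Start → ε.
Expand every rule over subsets of its nullable positions: Start → y W gives y W | y. W → z W gives z W | z.

Start -> x | X | X Start | y W | y | ε; W -> y | z W | z | Start; X -> y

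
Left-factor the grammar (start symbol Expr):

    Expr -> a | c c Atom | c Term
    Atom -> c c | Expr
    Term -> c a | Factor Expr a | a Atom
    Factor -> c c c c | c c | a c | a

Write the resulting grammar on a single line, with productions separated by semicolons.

Expr -> a | c Expr1; Atom -> c c | Expr; Term -> c a | Factor Expr a | a Atom; Factor -> c c Factor1 | a Factor2; Expr1 -> c Atom | Term; Factor1 -> c c | ε; Factor2 -> c | ε

Expr has alternatives sharing prefix 'c': factor to Expr → c Expr1 with Expr1 → c Atom | Term.
Factor has alternatives sharing prefix 'c c': factor to Factor → c c Factor1 with Factor1 → c c | ε.
Factor has alternatives sharing prefix 'a': factor to Factor → a Factor2 with Factor2 → c | ε.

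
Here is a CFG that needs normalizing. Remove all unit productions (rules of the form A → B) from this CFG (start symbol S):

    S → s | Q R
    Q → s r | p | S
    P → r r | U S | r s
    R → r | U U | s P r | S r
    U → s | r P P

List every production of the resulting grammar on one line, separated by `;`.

S → s | Q R; Q → s | Q R | s r | p; P → r r | U S | r s; R → r | U U | s P r | S r; U → s | r P P

Unit pairs: Q ⇒* {S}.
For each unit pair (A, B), copy every non-unit production of B to A, then drop all unit productions.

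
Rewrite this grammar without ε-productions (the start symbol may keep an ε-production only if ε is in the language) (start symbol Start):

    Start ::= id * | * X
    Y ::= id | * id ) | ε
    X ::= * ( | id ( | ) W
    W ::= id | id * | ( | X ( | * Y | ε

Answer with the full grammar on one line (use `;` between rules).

Start ::= id * | * X; Y ::= id | * id ); X ::= * ( | id ( | ) W | ); W ::= id | id * | ( | X ( | * Y | *

The nullable symbols are {W, Y}.
ε ∉ L(G), so no ε-production is kept.
Add the nullable-subset variants: X → ) W gives ) W | ). W → * Y gives * Y | *.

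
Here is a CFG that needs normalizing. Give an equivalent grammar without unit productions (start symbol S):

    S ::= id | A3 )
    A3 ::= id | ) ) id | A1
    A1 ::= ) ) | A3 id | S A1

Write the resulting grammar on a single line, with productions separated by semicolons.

S ::= id | A3 ); A3 ::= ) ) | A3 id | S A1 | id | ) ) id; A1 ::= ) ) | A3 id | S A1

Unit pairs: A3 ⇒* {A1}.
For each unit pair (A, B), copy every non-unit production of B to A, then drop all unit productions.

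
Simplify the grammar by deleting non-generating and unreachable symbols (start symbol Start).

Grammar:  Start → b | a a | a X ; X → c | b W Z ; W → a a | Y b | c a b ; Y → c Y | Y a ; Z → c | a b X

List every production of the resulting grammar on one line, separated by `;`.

Start → b | a a | a X; X → c | b W Z; W → a a | c a b; Z → c | a b X

Generating nonterminals: {Start, W, X, Z}.
Reachable from Start after that: {Start, W, X, Z}.
Removed useless symbols: {Y} and every production mentioning them.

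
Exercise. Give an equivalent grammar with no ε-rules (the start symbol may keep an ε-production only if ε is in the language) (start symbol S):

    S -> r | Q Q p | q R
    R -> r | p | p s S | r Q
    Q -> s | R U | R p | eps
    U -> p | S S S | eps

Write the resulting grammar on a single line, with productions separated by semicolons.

S -> r | Q Q p | Q p | p | q R; R -> r | p | p s S | r Q; Q -> s | R U | R | R p; U -> p | S S S

Nullable set = {Q, U}.
ε ∉ L(G), so no ε-production is kept.
Add the nullable-subset variants: S → Q Q p gives Q Q p | Q p | p. Q → R U gives R U | R.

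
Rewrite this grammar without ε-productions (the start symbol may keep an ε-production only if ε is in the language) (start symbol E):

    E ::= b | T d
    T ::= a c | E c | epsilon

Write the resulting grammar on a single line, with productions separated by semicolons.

E ::= b | T d | d; T ::= a c | E c

The nullable symbols are {T}.
ε ∉ L(G), so no ε-production is kept.
For each production, add variants omitting each subset of nullable occurrences: E → T d gives T d | d.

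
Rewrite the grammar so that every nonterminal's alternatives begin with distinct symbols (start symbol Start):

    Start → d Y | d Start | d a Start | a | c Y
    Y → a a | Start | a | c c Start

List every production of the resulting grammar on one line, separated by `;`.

Start → a | c Y | d Start1; Y → Start | c c Start | a Y1; Start1 → Y | Start | a Start; Y1 → a | ε

Start has alternatives sharing prefix 'd': factor to Start → d Start1 with Start1 → Y | Start | a Start.
Y has alternatives sharing prefix 'a': factor to Y → a Y1 with Y1 → a | ε.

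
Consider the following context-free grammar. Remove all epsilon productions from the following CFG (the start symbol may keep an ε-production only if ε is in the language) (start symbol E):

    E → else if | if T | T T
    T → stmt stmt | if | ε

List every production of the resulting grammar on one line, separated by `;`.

Nullable set = {E, T}.
ε ∈ L(G) since E is nullable, so keep E → ε.
For each production, add variants omitting each subset of nullable occurrences: E → if T gives if T | if. E → T T gives T T | T.

E → else if | if T | if | T T | T | ε; T → stmt stmt | if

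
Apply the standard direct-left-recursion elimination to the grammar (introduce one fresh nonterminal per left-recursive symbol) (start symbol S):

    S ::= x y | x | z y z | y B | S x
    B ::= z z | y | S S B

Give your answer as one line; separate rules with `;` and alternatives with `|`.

S ::= x y S' | x S' | z y z S' | y B S'; B ::= z z | y | S S B; S' ::= x S' | ε

Left recursion appears on S.
For S: α = {x}, β = {x y, x, z y z, y B}. Rewrite as S → β S' and S' → α S' | ε.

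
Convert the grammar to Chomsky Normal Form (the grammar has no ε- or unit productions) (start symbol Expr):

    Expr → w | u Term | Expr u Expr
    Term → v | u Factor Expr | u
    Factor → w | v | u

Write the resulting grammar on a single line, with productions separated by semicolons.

Expr → w | X1 Term | Expr Y1; Term → v | X1 Y2 | u; Factor → w | v | u; X1 → u; Y1 → X1 Expr; Y2 → Factor Expr

Introduce a nonterminal for each terminal appearing in a rule of length ≥ 2: X1 → u.
Binarize each right-hand side of length ≥ 3 by chaining fresh nonterminals (Y1, Y2, …): affected rules were Expr → Expr X1 Expr; Term → X1 Factor Expr.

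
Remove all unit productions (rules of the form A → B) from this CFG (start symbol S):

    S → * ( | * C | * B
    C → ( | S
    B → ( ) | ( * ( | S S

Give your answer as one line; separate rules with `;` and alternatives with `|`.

S → * ( | * C | * B; C → ( | * ( | * C | * B; B → ( ) | ( * ( | S S

Unit pairs: C ⇒* {S}.
Replace each nonterminal's rules with the union of the non-unit rules of every nonterminal it unit-derives.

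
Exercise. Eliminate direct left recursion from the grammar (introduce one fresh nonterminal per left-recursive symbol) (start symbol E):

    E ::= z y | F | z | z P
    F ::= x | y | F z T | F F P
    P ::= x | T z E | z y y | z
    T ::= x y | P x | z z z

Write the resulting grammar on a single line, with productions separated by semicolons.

F is directly left-recursive.
For F: α = {z T, F P}, β = {x, y}. Rewrite as F → β F' and F' → α F' | ε.

E ::= z y | F | z | z P; F ::= x F' | y F'; P ::= x | T z E | z y y | z; T ::= x y | P x | z z z; F' ::= z T F' | F P F' | epsilon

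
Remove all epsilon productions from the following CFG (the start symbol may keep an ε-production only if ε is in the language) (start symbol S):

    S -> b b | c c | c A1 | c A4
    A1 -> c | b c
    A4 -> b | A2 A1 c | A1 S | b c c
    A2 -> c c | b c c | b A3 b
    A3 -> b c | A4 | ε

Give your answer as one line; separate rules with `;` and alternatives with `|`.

S -> b b | c c | c A1 | c A4; A1 -> c | b c; A4 -> b | A2 A1 c | A1 S | b c c; A2 -> c c | b c c | b A3 b | b b; A3 -> b c | A4

Nullable set = {A3}.
ε ∉ L(G), so no ε-production is kept.
For each production, add variants omitting each subset of nullable occurrences: A2 → b A3 b gives b A3 b | b b.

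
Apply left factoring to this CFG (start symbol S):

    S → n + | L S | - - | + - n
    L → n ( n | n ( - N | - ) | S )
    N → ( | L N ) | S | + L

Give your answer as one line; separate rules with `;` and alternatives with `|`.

S → n + | L S | - - | + - n; L → - ) | S ) | n ( L'; N → ( | L N ) | S | + L; L' → n | - N

L has alternatives sharing prefix 'n (': factor to L → n ( L' with L' → n | - N.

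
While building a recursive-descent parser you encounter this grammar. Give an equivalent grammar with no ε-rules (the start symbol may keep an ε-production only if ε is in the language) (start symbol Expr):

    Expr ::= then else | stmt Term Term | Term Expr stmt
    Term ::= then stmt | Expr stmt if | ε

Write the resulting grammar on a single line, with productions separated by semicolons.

Nullable set = {Term}.
ε ∉ L(G), so no ε-production is kept.
Add the nullable-subset variants: Expr → stmt Term Term gives stmt Term Term | stmt Term | stmt. Expr → Term Expr stmt gives Term Expr stmt | Expr stmt.

Expr ::= then else | stmt Term Term | stmt Term | stmt | Term Expr stmt | Expr stmt; Term ::= then stmt | Expr stmt if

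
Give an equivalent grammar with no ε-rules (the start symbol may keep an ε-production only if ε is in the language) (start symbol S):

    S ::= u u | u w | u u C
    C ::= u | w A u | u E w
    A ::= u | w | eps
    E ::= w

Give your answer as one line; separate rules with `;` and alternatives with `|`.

S ::= u u | u w | u u C; C ::= u | w A u | w u | u E w; A ::= u | w; E ::= w

Nullable set = {A}.
ε ∉ L(G), so no ε-production is kept.
For each production, add variants omitting each subset of nullable occurrences: C → w A u gives w A u | w u.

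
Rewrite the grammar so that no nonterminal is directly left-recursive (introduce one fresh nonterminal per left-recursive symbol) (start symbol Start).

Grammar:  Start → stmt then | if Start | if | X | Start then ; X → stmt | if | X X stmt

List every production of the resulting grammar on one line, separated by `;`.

Directly left-recursive nonterminals: Start, X.
For Start: α = {then}, β = {stmt then, if Start, if, X}. Rewrite as Start → β Start1 and Start1 → α Start1 | ε.
For X: α = {X stmt}, β = {stmt, if}. Rewrite as X → β X1 and X1 → α X1 | ε.

Start → stmt then Start1 | if Start Start1 | if Start1 | X Start1; X → stmt X1 | if X1; Start1 → then Start1 | ε; X1 → X stmt X1 | ε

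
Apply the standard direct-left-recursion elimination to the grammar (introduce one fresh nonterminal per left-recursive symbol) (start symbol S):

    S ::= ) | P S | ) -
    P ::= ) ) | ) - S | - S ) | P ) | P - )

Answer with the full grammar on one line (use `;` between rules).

Directly left-recursive nonterminal: P.
For P: α = {), - )}, β = {) ), ) - S, - S )}. Rewrite as P → β P' and P' → α P' | ε.

S ::= ) | P S | ) -; P ::= ) ) P' | ) - S P' | - S ) P'; P' ::= ) P' | - ) P' | ε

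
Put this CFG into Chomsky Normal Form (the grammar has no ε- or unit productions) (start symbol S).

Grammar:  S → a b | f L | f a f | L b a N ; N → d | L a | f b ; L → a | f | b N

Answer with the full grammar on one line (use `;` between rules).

Introduce a nonterminal for each terminal appearing in a rule of length ≥ 2: X1 → a, X2 → b, X3 → f.
Binarize each right-hand side of length ≥ 3 by chaining fresh nonterminals (Y1, Y2, …): affected rules were S → X3 X1 X3; S → L X2 X1 N.

S → X1 X2 | X3 L | X3 Y1 | L Y2; N → d | L X1 | X3 X2; L → a | f | X2 N; X1 → a; X2 → b; X3 → f; Y1 → X1 X3; Y2 → X2 Y3; Y3 → X1 N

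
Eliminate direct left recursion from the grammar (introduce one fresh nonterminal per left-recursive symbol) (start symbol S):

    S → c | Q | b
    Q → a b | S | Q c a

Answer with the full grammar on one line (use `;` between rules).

Left recursion appears on Q.
For Q: α = {c a}, β = {a b, S}. Rewrite as Q → β Q' and Q' → α Q' | ε.

S → c | Q | b; Q → a b Q' | S Q'; Q' → c a Q' | epsilon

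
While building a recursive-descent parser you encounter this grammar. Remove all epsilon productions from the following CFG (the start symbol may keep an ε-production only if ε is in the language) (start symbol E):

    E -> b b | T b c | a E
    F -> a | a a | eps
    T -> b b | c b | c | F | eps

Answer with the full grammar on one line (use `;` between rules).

The nullable symbols are {F, T}.
ε ∉ L(G), so no ε-production is kept.
For each production, add variants omitting each subset of nullable occurrences: E → T b c gives T b c | b c.

E -> b b | T b c | b c | a E; F -> a | a a; T -> b b | c b | c | F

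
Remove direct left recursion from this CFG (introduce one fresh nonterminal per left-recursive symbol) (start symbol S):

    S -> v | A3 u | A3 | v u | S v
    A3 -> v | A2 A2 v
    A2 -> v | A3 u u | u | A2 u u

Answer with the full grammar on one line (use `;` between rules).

S -> v S' | A3 u S' | A3 S' | v u S'; A3 -> v | A2 A2 v; A2 -> v A2' | A3 u u A2' | u A2'; S' -> v S' | epsilon; A2' -> u u A2' | epsilon

Left recursion appears on S, A2.
For S: α = {v}, β = {v, A3 u, A3, v u}. Rewrite as S → β S' and S' → α S' | ε.
For A2: α = {u u}, β = {v, A3 u u, u}. Rewrite as A2 → β A2' and A2' → α A2' | ε.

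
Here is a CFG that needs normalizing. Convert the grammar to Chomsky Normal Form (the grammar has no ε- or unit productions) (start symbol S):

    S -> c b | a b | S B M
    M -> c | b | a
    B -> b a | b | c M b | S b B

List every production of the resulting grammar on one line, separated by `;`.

S -> X1 X2 | X3 X2 | S Y1; M -> c | b | a; B -> X2 X3 | b | X1 Y2 | S Y3; X1 -> c; X2 -> b; X3 -> a; Y1 -> B M; Y2 -> M X2; Y3 -> X2 B

Introduce a nonterminal for each terminal appearing in a rule of length ≥ 2: X1 → c, X2 → b, X3 → a.
Binarize each right-hand side of length ≥ 3 by chaining fresh nonterminals (Y1, Y2, …): affected rules were S → S B M; B → X1 M X2; B → S X2 B.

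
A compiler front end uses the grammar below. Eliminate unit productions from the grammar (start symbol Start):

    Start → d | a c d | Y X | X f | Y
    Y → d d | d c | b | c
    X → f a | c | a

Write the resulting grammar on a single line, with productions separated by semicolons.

Unit pairs: Start ⇒* {Y}.
Replace each nonterminal's rules with the union of the non-unit rules of every nonterminal it unit-derives.

Start → d | a c d | Y X | X f | d d | d c | b | c; Y → d d | d c | b | c; X → f a | c | a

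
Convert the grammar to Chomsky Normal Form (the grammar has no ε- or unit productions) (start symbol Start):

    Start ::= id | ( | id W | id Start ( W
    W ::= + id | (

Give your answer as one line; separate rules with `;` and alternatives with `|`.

Introduce a nonterminal for each terminal appearing in a rule of length ≥ 2: X1 → id, X2 → (, X3 → +.
Binarize each right-hand side of length ≥ 3 by chaining fresh nonterminals (Y1, Y2, …): affected rules were Start → X1 Start X2 W.

Start ::= id | ( | X1 W | X1 Y1; W ::= X3 X1 | (; X1 ::= id; X2 ::= (; X3 ::= +; Y1 ::= Start Y2; Y2 ::= X2 W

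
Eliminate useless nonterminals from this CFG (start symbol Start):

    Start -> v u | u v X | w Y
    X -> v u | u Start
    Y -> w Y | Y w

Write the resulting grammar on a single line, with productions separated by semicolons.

Generating nonterminals: {Start, X}.
Reachable from Start after that: {Start, X}.
Removed useless symbols: {Y} and every production mentioning them.

Start -> v u | u v X; X -> v u | u Start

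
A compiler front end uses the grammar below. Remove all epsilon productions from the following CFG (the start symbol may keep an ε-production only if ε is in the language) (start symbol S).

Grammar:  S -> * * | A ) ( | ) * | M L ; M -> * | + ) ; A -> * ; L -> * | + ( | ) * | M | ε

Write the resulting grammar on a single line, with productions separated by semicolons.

The nullable symbols are {L}.
ε ∉ L(G), so no ε-production is kept.
Add the nullable-subset variants: S → M L gives M L | M.

S -> * * | A ) ( | ) * | M L | M; M -> * | + ); A -> *; L -> * | + ( | ) * | M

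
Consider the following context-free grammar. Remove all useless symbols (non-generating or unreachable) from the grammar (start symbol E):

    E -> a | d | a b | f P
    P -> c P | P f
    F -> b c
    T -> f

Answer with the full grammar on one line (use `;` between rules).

E -> a | d | a b

Generating nonterminals: {E, F, T}.
Reachable from E after that: {E}.
Removed useless symbols: {F, P, T} and every production mentioning them.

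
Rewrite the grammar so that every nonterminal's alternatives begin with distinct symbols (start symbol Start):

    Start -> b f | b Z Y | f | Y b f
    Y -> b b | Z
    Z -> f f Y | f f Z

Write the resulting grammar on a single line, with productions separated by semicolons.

Start -> f | Y b f | b Start1; Y -> b b | Z; Z -> f f Z1; Start1 -> f | Z Y; Z1 -> Y | Z

Start has alternatives sharing prefix 'b': factor to Start → b Start1 with Start1 → f | Z Y.
Z has alternatives sharing prefix 'f f': factor to Z → f f Z1 with Z1 → Y | Z.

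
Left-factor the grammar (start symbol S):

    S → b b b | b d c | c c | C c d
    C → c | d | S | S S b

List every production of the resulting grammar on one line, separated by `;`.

S → c c | C c d | b S'; C → c | d | S C'; S' → b b | d c; C' → ε | S b

S has alternatives sharing prefix 'b': factor to S → b S' with S' → b b | d c.
C has alternatives sharing prefix 'S': factor to C → S C' with C' → ε | S b.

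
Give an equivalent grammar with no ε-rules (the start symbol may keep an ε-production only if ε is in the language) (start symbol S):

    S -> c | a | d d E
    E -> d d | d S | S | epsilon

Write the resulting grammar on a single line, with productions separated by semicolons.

Nullable set = {E}.
ε ∉ L(G), so no ε-production is kept.
Expand every rule over subsets of its nullable positions: S → d d E gives d d E | d d.

S -> c | a | d d E | d d; E -> d d | d S | S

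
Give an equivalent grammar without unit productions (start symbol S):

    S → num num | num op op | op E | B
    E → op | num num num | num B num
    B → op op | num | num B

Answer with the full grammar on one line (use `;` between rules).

Unit pairs: S ⇒* {B}.
For each unit pair (A, B), copy every non-unit production of B to A, then drop all unit productions.

S → op op | num | num B | num num | num op op | op E; E → op | num num num | num B num; B → op op | num | num B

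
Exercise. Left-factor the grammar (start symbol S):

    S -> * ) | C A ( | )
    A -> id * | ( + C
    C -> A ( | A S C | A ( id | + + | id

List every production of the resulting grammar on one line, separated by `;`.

S -> * ) | C A ( | ); A -> id * | ( + C; C -> + + | id | A C'; C' -> S C | ( C''; C'' -> ε | id

C has alternatives sharing prefix 'A': factor to C → A C' with C' → ( | S C | ( id.
C' has alternatives sharing prefix '(': factor to C' → ( C'' with C'' → ε | id.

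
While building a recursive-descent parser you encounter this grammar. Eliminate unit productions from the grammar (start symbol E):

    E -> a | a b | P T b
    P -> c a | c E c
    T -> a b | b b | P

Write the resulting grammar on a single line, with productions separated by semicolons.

Unit pairs: T ⇒* {P}.
Replace each nonterminal's rules with the union of the non-unit rules of every nonterminal it unit-derives.

E -> a | a b | P T b; P -> c a | c E c; T -> c a | c E c | a b | b b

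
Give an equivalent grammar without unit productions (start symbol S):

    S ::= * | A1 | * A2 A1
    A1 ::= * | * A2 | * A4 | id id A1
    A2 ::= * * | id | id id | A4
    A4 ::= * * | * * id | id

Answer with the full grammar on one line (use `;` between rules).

Unit pairs: A2 ⇒* {A4}; S ⇒* {A1}.
Replace each nonterminal's rules with the union of the non-unit rules of every nonterminal it unit-derives.

S ::= * | * A2 | * A4 | id id A1 | * A2 A1; A1 ::= * | * A2 | * A4 | id id A1; A2 ::= * * | * * id | id | id id; A4 ::= * * | * * id | id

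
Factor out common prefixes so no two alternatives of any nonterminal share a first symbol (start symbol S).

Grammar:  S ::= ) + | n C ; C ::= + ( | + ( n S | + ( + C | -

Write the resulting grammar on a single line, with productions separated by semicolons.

C has alternatives sharing prefix '+ (': factor to C → + ( C' with C' → ε | n S | + C.

S ::= ) + | n C; C ::= - | + ( C'; C' ::= ε | n S | + C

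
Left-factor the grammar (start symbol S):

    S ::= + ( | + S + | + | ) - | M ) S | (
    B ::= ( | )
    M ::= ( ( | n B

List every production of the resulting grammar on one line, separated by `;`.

S ::= ) - | M ) S | ( | + S'; B ::= ( | ); M ::= ( ( | n B; S' ::= ( | S + | eps

S has alternatives sharing prefix '+': factor to S → + S' with S' → ( | S + | ε.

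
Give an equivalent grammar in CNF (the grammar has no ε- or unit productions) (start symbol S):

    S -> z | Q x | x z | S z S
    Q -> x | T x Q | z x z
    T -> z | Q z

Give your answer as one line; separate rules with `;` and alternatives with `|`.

Introduce a nonterminal for each terminal appearing in a rule of length ≥ 2: X1 → x, X2 → z.
Binarize each right-hand side of length ≥ 3 by chaining fresh nonterminals (Y1, Y2, …): affected rules were S → S X2 S; Q → T X1 Q; Q → X2 X1 X2.

S -> z | Q X1 | X1 X2 | S Y1; Q -> x | T Y2 | X2 Y3; T -> z | Q X2; X1 -> x; X2 -> z; Y1 -> X2 S; Y2 -> X1 Q; Y3 -> X1 X2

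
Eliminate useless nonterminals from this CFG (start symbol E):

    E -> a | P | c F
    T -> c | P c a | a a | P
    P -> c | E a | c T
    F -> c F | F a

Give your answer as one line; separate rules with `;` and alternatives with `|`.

E -> a | P; T -> c | P c a | a a | P; P -> c | E a | c T

Generating nonterminals: {E, P, T}.
Reachable from E after that: {E, P, T}.
Removed useless symbols: {F} and every production mentioning them.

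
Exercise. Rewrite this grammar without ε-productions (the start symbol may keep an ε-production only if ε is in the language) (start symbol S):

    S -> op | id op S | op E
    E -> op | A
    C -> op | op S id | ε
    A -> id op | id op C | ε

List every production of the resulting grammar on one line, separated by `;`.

Nullable nonterminals: {A, C, E}.
ε ∉ L(G), so no ε-production is kept.

S -> op | id op S | op E; E -> op | A; C -> op | op S id; A -> id op | id op C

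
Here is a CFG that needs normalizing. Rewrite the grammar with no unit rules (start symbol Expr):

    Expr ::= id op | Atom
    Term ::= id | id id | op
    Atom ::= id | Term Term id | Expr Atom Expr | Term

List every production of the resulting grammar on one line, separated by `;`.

Expr ::= id | id id | op | Term Term id | Expr Atom Expr | id op; Term ::= id | id id | op; Atom ::= id | id id | op | Term Term id | Expr Atom Expr

Unit pairs: Atom ⇒* {Term}; Expr ⇒* {Atom, Term}.
For each unit pair (A, B), copy every non-unit production of B to A, then drop all unit productions.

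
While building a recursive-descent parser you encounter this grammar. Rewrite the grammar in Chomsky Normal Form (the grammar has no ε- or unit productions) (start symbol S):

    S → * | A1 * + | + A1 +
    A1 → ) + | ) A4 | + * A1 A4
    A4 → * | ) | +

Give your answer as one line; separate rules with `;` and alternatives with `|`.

S → * | A1 Y1 | X2 Y2; A1 → X3 X2 | X3 A4 | X2 Y3; A4 → * | ) | +; X1 → *; X2 → +; X3 → ); Y1 → X1 X2; Y2 → A1 X2; Y3 → X1 Y4; Y4 → A1 A4

Introduce a nonterminal for each terminal appearing in a rule of length ≥ 2: X1 → *, X2 → +, X3 → ).
Binarize each right-hand side of length ≥ 3 by chaining fresh nonterminals (Y1, Y2, …): affected rules were S → A1 X1 X2; S → X2 A1 X2; A1 → X2 X1 A1 A4.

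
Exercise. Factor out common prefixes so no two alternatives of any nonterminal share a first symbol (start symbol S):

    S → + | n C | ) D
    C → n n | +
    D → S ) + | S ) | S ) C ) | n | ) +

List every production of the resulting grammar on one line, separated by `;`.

S → + | n C | ) D; C → n n | +; D → n | ) + | S ) D'; D' → + | ε | C )

D has alternatives sharing prefix 'S )': factor to D → S ) D' with D' → + | ε | C ).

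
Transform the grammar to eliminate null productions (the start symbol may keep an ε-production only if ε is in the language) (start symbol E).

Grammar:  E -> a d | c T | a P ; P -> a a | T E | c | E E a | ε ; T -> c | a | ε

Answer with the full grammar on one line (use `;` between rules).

E -> a d | c T | c | a P | a; P -> a a | T E | E | c | E E a; T -> c | a

Nullable nonterminals: {P, T}.
ε ∉ L(G), so no ε-production is kept.
Add the nullable-subset variants: E → c T gives c T | c. E → a P gives a P | a. P → T E gives T E | E.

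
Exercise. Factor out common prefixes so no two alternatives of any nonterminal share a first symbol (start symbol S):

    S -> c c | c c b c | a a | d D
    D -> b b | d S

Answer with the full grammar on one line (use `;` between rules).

S -> a a | d D | c c S'; D -> b b | d S; S' -> ε | b c

S has alternatives sharing prefix 'c c': factor to S → c c S' with S' → ε | b c.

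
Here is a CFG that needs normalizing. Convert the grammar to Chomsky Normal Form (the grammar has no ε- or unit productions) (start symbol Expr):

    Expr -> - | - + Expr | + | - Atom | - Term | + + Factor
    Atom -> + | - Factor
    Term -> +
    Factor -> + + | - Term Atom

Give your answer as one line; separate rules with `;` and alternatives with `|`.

Introduce a nonterminal for each terminal appearing in a rule of length ≥ 2: X1 → -, X2 → +.
Binarize each right-hand side of length ≥ 3 by chaining fresh nonterminals (Y1, Y2, …): affected rules were Expr → X1 X2 Expr; Expr → X2 X2 Factor; Factor → X1 Term Atom.

Expr -> - | X1 Y1 | + | X1 Atom | X1 Term | X2 Y2; Atom -> + | X1 Factor; Term -> +; Factor -> X2 X2 | X1 Y3; X1 -> -; X2 -> +; Y1 -> X2 Expr; Y2 -> X2 Factor; Y3 -> Term Atom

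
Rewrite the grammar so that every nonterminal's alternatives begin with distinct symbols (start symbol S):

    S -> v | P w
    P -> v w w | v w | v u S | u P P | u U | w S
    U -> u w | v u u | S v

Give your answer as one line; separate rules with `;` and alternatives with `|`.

S -> v | P w; P -> w S | v P' | u P''; U -> u w | v u u | S v; P' -> u S | w P'''; P'' -> P P | U; P''' -> w | ε

P has alternatives sharing prefix 'v': factor to P → v P' with P' → w w | w | u S.
P has alternatives sharing prefix 'u': factor to P → u P'' with P'' → P P | U.
P' has alternatives sharing prefix 'w': factor to P' → w P''' with P''' → w | ε.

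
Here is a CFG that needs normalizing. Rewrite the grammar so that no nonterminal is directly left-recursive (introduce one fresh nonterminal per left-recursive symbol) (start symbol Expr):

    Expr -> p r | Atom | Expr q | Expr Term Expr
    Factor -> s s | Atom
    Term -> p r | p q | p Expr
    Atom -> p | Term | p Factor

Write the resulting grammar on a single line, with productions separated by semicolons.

Directly left-recursive nonterminal: Expr.
For Expr: α = {q, Term Expr}, β = {p r, Atom}. Rewrite as Expr → β Expr1 and Expr1 → α Expr1 | ε.

Expr -> p r Expr1 | Atom Expr1; Factor -> s s | Atom; Term -> p r | p q | p Expr; Atom -> p | Term | p Factor; Expr1 -> q Expr1 | Term Expr Expr1 | eps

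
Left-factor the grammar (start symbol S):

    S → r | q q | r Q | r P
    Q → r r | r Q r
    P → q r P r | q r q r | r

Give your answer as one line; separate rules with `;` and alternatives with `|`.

S has alternatives sharing prefix 'r': factor to S → r S' with S' → ε | Q | P.
Q has alternatives sharing prefix 'r': factor to Q → r Q' with Q' → r | Q r.
P has alternatives sharing prefix 'q r': factor to P → q r P' with P' → P r | q r.

S → q q | r S'; Q → r Q'; P → r | q r P'; S' → ε | Q | P; Q' → r | Q r; P' → P r | q r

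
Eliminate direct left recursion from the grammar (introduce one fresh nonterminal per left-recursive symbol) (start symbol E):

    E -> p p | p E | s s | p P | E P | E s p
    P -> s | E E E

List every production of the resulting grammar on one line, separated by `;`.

Directly left-recursive nonterminal: E.
For E: α = {P, s p}, β = {p p, p E, s s, p P}. Rewrite as E → β E' and E' → α E' | ε.

E -> p p E' | p E E' | s s E' | p P E'; P -> s | E E E; E' -> P E' | s p E' | ε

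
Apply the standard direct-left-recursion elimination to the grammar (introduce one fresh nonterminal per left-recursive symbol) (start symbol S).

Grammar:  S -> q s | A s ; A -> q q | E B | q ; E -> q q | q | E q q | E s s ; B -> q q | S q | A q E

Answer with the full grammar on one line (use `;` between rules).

S -> q s | A s; A -> q q | E B | q; E -> q q E' | q E'; B -> q q | S q | A q E; E' -> q q E' | s s E' | ε

Left recursion appears on E.
For E: α = {q q, s s}, β = {q q, q}. Rewrite as E → β E' and E' → α E' | ε.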